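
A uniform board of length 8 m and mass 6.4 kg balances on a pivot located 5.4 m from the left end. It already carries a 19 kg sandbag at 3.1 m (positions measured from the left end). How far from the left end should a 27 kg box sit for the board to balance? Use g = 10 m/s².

x ≈ 7.35 m from the left end

Choose the pivot (at 5.4 m from the left end) as the axis so the support reaction has zero arm there.
Beam weight: 6.4 × 10 = 64 N down at 4 m → arm 1.4 m, τ = 64 × 1.4 = 89.6 N·m counterclockwise.
Sandbag: 19 × 10 = 190 N down at 3.1 m → arm 2.3 m, τ = 190 × 2.3 = 437 N·m counterclockwise.
Net moment of existing loads = 526.6 N·m counterclockwise.
The box weighs 27 × 10 = 270 N and must supply an equal clockwise moment, so its lever arm about the pivot is 526.6 / 270 = 1.95 m.
That puts it at 5.4 + 1.95 = 7.35 m from the left end.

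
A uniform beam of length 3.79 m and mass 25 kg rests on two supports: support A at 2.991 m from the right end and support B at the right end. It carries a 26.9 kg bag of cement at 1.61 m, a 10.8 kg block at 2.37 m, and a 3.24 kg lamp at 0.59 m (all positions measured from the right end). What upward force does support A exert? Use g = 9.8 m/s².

Taking torques about support B:
Beam weight: 25 × 9.8 = 245 N down at 1.895 m → arm 1.895 m, τ = 245 × 1.895 = 464.3 N·m counterclockwise.
Bag of cement: 26.9 × 9.8 = 263.6 N down at 1.61 m → arm 1.61 m, τ = 263.6 × 1.61 = 424.4 N·m counterclockwise.
Block: 10.8 × 9.8 = 105.8 N down at 2.37 m → arm 2.37 m, τ = 105.8 × 2.37 = 250.7 N·m counterclockwise.
Lamp: 3.24 × 9.8 = 31.75 N down at 0.59 m → arm 0.59 m, τ = 31.75 × 0.59 = 18.73 N·m counterclockwise.
Net load moment about support B = 1158 N·m counterclockwise.
Reaction R at support A is upward at 2.991 m, arm 2.991 m → moment R × 2.991 clockwise.
Setting net torque to zero: R × 2.991 = 1158 → R = 387 N.

R_A ≈ 387 N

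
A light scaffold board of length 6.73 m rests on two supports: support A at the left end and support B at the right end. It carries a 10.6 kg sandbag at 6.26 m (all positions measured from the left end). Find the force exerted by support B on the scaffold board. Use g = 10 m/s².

About support A:
Sandbag: 10.6 × 10 = 106 N down at 6.26 m → arm 6.26 m, τ = 106 × 6.26 = 663.6 N·m clockwise.
Net load moment about support A = 663.6 N·m clockwise.
Reaction R at support B is upward at 6.73 m, arm 6.73 m → moment R × 6.73 counterclockwise.
Setting net torque to zero: R × 6.73 = 663.6 → R = 98.6 N.

R_B ≈ 98.6 N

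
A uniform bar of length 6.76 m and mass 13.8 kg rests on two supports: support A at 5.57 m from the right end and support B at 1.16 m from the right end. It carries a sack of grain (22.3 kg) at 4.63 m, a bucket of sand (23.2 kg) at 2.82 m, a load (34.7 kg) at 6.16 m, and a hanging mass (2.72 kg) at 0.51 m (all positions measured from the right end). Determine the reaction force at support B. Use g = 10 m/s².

R_B ≈ 246 N

Take moments about support A.
Beam weight: 13.8 × 10 = 138 N down at 3.38 m → arm 2.19 m, τ = 138 × 2.19 = 302.2 N·m clockwise.
Sack of grain: 22.3 × 10 = 223 N down at 4.63 m → arm 0.94 m, τ = 223 × 0.94 = 209.6 N·m clockwise.
Bucket of sand: 23.2 × 10 = 232 N down at 2.82 m → arm 2.75 m, τ = 232 × 2.75 = 638 N·m clockwise.
Load: 34.7 × 10 = 347 N down at 6.16 m → arm 0.59 m, τ = 347 × 0.59 = 204.7 N·m counterclockwise.
Hanging mass: 2.72 × 10 = 27.2 N down at 0.51 m → arm 5.06 m, τ = 27.2 × 5.06 = 137.6 N·m clockwise.
Net load moment about support A = 1083 N·m clockwise.
Reaction R at support B is upward at 1.16 m, arm 4.41 m → moment R × 4.41 counterclockwise.
Balancing moments: R × 4.41 = 1083, giving R = 246 N.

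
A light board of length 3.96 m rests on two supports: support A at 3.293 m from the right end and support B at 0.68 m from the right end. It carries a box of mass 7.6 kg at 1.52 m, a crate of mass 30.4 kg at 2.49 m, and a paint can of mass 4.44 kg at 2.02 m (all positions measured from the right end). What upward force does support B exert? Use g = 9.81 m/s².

About support A:
Box: 7.6 × 9.81 = 74.56 N down at 1.52 m → arm 1.773 m, τ = 74.56 × 1.773 = 132.2 N·m clockwise.
Crate: 30.4 × 9.81 = 298.2 N down at 2.49 m → arm 0.803 m, τ = 298.2 × 0.803 = 239.5 N·m clockwise.
Paint can: 4.44 × 9.81 = 43.56 N down at 2.02 m → arm 1.273 m, τ = 43.56 × 1.273 = 55.45 N·m clockwise.
Net load moment about support A = 427.1 N·m clockwise.
Reaction R at support B is upward at 0.68 m, arm 2.613 m → moment R × 2.613 counterclockwise.
Setting net torque to zero: R × 2.613 = 427.1 → R = 163 N.

R_B ≈ 163 N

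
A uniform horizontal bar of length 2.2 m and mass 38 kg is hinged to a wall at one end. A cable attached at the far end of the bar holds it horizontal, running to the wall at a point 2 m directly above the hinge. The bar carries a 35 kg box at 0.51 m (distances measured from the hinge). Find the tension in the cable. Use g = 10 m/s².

T ≈ 403 N

Sum moments about the hinge (the unknown hinge reaction has zero arm there).
Beam weight: 38 × 10 = 380 N down at 1.1 m → arm 1.1 m, τ = 380 × 1.1 = 418 N·m clockwise.
Box: 35 × 10 = 350 N down at 0.51 m → arm 0.51 m, τ = 350 × 0.51 = 178.5 N·m clockwise.
Total clockwise load moment = 596.5 N·m.
The cable tension T acts at 2.2 m; only its component perpendicular to the bar, T sinθ, produces torque. sinθ = h/√(h²+d²) = 2/√(2²+2.2²) = 0.6727.
Balancing moments: T × 2.2 × 0.6727 = 596.5, giving T = 596.5 / 1.48 = 403 N.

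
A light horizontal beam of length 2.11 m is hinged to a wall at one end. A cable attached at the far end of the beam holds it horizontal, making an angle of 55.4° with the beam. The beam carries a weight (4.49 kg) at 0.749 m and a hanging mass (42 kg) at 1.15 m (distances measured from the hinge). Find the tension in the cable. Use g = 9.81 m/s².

About the hinge:
Weight: 4.49 × 9.81 = 44.05 N down at 0.749 m → arm 0.749 m, τ = 44.05 × 0.749 = 32.99 N·m clockwise.
Hanging mass: 42 × 9.81 = 412 N down at 1.15 m → arm 1.15 m, τ = 412 × 1.15 = 473.8 N·m clockwise.
Total clockwise load moment = 506.8 N·m.
The cable tension T acts at 2.11 m; only its component perpendicular to the beam, T sinθ, produces torque. sin 55.4° = 0.8231.
For rotational equilibrium, T × 2.11 × 0.8231 = 506.8, so T = 506.8 / 1.737 = 292 N.

T ≈ 292 N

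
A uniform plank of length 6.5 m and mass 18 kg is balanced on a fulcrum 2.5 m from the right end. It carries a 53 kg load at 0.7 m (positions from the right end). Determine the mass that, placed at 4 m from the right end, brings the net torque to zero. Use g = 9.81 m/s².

About the fulcrum (at 2.5 m from the right end):
Beam weight: 18 × 9.81 = 176.6 N down at 3.25 m → arm 0.75 m, τ = 176.6 × 0.75 = 132.4 N·m counterclockwise.
Load: 53 × 9.81 = 519.9 N down at 0.7 m → arm 1.8 m, τ = 519.9 × 1.8 = 935.8 N·m clockwise.
Net moment of known loads = 803.4 N·m clockwise.
An unknown mass m at 4 m has arm 1.5 m; its moment is m·g·1.5 counterclockwise.
Στ = 0 ⇒ m × 9.81 × 1.5 = 803.4 ⇒ m = 803.4 / (9.81 × 1.5) = 54.6 kg.

m ≈ 54.6 kg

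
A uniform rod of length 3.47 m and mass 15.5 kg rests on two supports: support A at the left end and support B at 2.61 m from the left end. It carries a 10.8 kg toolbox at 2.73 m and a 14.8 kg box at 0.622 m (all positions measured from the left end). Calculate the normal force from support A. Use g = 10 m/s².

Take moments about support B.
Beam weight: 15.5 × 10 = 155 N down at 1.735 m → arm 0.875 m, τ = 155 × 0.875 = 135.6 N·m counterclockwise.
Toolbox: 10.8 × 10 = 108 N down at 2.73 m → arm 0.12 m, τ = 108 × 0.12 = 12.96 N·m clockwise.
Box: 14.8 × 10 = 148 N down at 0.622 m → arm 1.988 m, τ = 148 × 1.988 = 294.2 N·m counterclockwise.
Net load moment about support B = 416.8 N·m counterclockwise.
Reaction R at support A is upward at 0 m, arm 2.61 m → moment R × 2.61 clockwise.
For rotational equilibrium, R × 2.61 = 416.8, so R = 160 N.

R_A ≈ 160 N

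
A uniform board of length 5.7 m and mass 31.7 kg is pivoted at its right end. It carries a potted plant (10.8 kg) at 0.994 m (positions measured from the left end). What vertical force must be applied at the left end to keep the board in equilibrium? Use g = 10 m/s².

Sum moments about the right end (the unknown pivot reaction has zero arm there).
Beam weight: 31.7 × 10 = 317 N down at 2.85 m → arm 2.85 m, τ = 317 × 2.85 = 903.5 N·m counterclockwise.
Potted plant: 10.8 × 10 = 108 N down at 0.994 m → arm 4.706 m, τ = 108 × 4.706 = 508.2 N·m counterclockwise.
Net moment of the loads = 1412 N·m counterclockwise.
The upward force F acts at the left end, arm 5.7 m, giving F × 5.7 clockwise.
Balancing moments: F × 5.7 = 1412, giving F = 1412 / 5.7 = 248 N.

F ≈ 248 N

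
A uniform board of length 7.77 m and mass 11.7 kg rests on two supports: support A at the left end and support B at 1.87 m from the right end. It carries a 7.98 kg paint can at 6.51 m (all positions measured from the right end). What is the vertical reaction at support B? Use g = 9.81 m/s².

Taking torques about support A:
Beam weight: 11.7 × 9.81 = 114.8 N down at 3.885 m → arm 3.885 m, τ = 114.8 × 3.885 = 446 N·m clockwise.
Paint can: 7.98 × 9.81 = 78.28 N down at 6.51 m → arm 1.26 m, τ = 78.28 × 1.26 = 98.63 N·m clockwise.
Net load moment about support A = 544.6 N·m clockwise.
Reaction R at support B is upward at 1.87 m, arm 5.9 m → moment R × 5.9 counterclockwise.
Στ = 0 ⇒ R × 5.9 = 544.6 ⇒ R = 92.3 N.

R_B ≈ 92.3 N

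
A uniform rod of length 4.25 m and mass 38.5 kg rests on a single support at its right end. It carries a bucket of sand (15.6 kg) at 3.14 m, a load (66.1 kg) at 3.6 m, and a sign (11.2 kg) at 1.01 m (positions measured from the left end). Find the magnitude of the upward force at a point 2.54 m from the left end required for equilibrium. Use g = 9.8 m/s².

Sum moments about the right end (the unknown pivot reaction has zero arm there).
Beam weight: 38.5 × 9.8 = 377.3 N down at 2.125 m → arm 2.125 m, τ = 377.3 × 2.125 = 801.8 N·m counterclockwise.
Bucket of sand: 15.6 × 9.8 = 152.9 N down at 3.14 m → arm 1.11 m, τ = 152.9 × 1.11 = 169.7 N·m counterclockwise.
Load: 66.1 × 9.8 = 647.8 N down at 3.6 m → arm 0.65 m, τ = 647.8 × 0.65 = 421.1 N·m counterclockwise.
Sign: 11.2 × 9.8 = 109.8 N down at 1.01 m → arm 3.24 m, τ = 109.8 × 3.24 = 355.8 N·m counterclockwise.
Net moment of the loads = 1748 N·m counterclockwise.
The upward force F acts at a point 2.54 m from the left end, arm 1.71 m, giving F × 1.71 clockwise.
Στ = 0 ⇒ F × 1.71 = 1748 ⇒ F = 1748 / 1.71 = 1020 N.

F ≈ 1020 N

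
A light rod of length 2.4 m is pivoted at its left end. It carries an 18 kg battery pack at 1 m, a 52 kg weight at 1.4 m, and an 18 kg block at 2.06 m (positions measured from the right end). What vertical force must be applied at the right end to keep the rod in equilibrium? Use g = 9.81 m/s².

Taking torques about the left end:
Battery pack: 18 × 9.81 = 176.6 N down at 1 m → arm 1.4 m, τ = 176.6 × 1.4 = 247.2 N·m clockwise.
Weight: 52 × 9.81 = 510.1 N down at 1.4 m → arm 1 m, τ = 510.1 × 1 = 510.1 N·m clockwise.
Block: 18 × 9.81 = 176.6 N down at 2.06 m → arm 0.34 m, τ = 176.6 × 0.34 = 60.04 N·m clockwise.
Net moment of the loads = 817.3 N·m clockwise.
The upward force F acts at the right end, arm 2.4 m, giving F × 2.4 counterclockwise.
For rotational equilibrium, F × 2.4 = 817.3, so F = 817.3 / 2.4 = 341 N.

F ≈ 341 N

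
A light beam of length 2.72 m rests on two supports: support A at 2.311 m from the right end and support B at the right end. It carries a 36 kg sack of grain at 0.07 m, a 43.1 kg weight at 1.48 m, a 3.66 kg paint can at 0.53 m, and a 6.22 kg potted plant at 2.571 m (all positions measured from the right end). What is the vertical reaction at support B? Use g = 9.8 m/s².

Sum moments about support A (its reaction then has zero moment arm).
Sack of grain: 36 × 9.8 = 352.8 N down at 0.07 m → arm 2.241 m, τ = 352.8 × 2.241 = 790.6 N·m clockwise.
Weight: 43.1 × 9.8 = 422.4 N down at 1.48 m → arm 0.831 m, τ = 422.4 × 0.831 = 351 N·m clockwise.
Paint can: 3.66 × 9.8 = 35.87 N down at 0.53 m → arm 1.781 m, τ = 35.87 × 1.781 = 63.88 N·m clockwise.
Potted plant: 6.22 × 9.8 = 60.96 N down at 2.571 m → arm 0.26 m, τ = 60.96 × 0.26 = 15.85 N·m counterclockwise.
Net load moment about support A = 1190 N·m clockwise.
Reaction R at support B is upward at 0 m, arm 2.311 m → moment R × 2.311 counterclockwise.
Balancing moments: R × 2.311 = 1190, giving R = 515 N.

R_B ≈ 515 N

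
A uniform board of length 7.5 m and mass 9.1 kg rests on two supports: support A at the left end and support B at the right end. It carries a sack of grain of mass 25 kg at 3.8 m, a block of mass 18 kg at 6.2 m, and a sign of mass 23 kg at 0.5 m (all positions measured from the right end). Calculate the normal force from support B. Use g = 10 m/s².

Choose support A as the axis so its reaction then has zero moment arm.
Beam weight: 9.1 × 10 = 91 N down at 3.75 m → arm 3.75 m, τ = 91 × 3.75 = 341.2 N·m clockwise.
Sack of grain: 25 × 10 = 250 N down at 3.8 m → arm 3.7 m, τ = 250 × 3.7 = 925 N·m clockwise.
Block: 18 × 10 = 180 N down at 6.2 m → arm 1.3 m, τ = 180 × 1.3 = 234 N·m clockwise.
Sign: 23 × 10 = 230 N down at 0.5 m → arm 7 m, τ = 230 × 7 = 1610 N·m clockwise.
Net load moment about support A = 3110 N·m clockwise.
Reaction R at support B is upward at 0 m, arm 7.5 m → moment R × 7.5 counterclockwise.
Balancing moments: R × 7.5 = 3110, giving R = 415 N.

R_B ≈ 415 N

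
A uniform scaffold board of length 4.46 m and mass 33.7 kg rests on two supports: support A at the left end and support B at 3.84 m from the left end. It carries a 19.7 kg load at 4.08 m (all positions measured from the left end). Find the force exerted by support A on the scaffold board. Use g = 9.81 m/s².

Take moments about support B.
Beam weight: 33.7 × 9.81 = 330.6 N down at 2.23 m → arm 1.61 m, τ = 330.6 × 1.61 = 532.3 N·m counterclockwise.
Load: 19.7 × 9.81 = 193.3 N down at 4.08 m → arm 0.24 m, τ = 193.3 × 0.24 = 46.39 N·m clockwise.
Net load moment about support B = 485.9 N·m counterclockwise.
Reaction R at support A is upward at 0 m, arm 3.84 m → moment R × 3.84 clockwise.
Στ = 0 ⇒ R × 3.84 = 485.9 ⇒ R = 127 N.

R_A ≈ 127 N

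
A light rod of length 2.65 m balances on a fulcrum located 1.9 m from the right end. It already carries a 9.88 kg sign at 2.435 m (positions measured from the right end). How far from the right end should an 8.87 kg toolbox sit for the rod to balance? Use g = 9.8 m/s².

Choose the fulcrum (at 1.9 m from the right end) as the axis so the support reaction has zero arm there.
Sign: 9.88 × 9.8 = 96.82 N down at 2.435 m → arm 0.535 m, τ = 96.82 × 0.535 = 51.8 N·m counterclockwise.
Net moment of existing loads = 51.8 N·m counterclockwise.
The toolbox weighs 8.87 × 9.8 = 86.93 N and must supply an equal clockwise moment, so its lever arm about the fulcrum is 51.8 / 86.93 = 0.596 m.
That puts it at 1.9 − 0.596 = 1.3 m from the right end.

x ≈ 1.3 m from the right end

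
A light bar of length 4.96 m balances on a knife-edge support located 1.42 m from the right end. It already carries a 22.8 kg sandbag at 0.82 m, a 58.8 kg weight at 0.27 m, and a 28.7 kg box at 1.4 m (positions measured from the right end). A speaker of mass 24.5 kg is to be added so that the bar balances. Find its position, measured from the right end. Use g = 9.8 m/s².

Choose the knife-edge support (at 1.42 m from the right end) as the axis so the support reaction has zero arm there.
Sandbag: 22.8 × 9.8 = 223.4 N down at 0.82 m → arm 0.6 m, τ = 223.4 × 0.6 = 134 N·m clockwise.
Weight: 58.8 × 9.8 = 576.2 N down at 0.27 m → arm 1.15 m, τ = 576.2 × 1.15 = 662.6 N·m clockwise.
Box: 28.7 × 9.8 = 281.3 N down at 1.4 m → arm 0.02 m, τ = 281.3 × 0.02 = 5.626 N·m clockwise.
Net moment of existing loads = 802.2 N·m clockwise.
The speaker weighs 24.5 × 9.8 = 240.1 N and must supply an equal counterclockwise moment, so its lever arm about the knife-edge support is 802.2 / 240.1 = 3.34 m.
That puts it at 1.42 + 3.34 = 4.76 m from the right end.

x ≈ 4.76 m from the right end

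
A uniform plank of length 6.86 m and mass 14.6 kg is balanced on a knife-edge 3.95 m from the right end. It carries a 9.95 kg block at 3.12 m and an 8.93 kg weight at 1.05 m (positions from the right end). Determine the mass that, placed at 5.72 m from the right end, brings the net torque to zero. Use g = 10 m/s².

m ≈ 23.6 kg

Taking torques about the knife-edge (at 3.95 m from the right end):
Beam weight: 14.6 × 10 = 146 N down at 3.43 m → arm 0.52 m, τ = 146 × 0.52 = 75.92 N·m clockwise.
Block: 9.95 × 10 = 99.5 N down at 3.12 m → arm 0.83 m, τ = 99.5 × 0.83 = 82.58 N·m clockwise.
Weight: 8.93 × 10 = 89.3 N down at 1.05 m → arm 2.9 m, τ = 89.3 × 2.9 = 259 N·m clockwise.
Net moment of known loads = 417.5 N·m clockwise.
An unknown mass m at 5.72 m has arm 1.77 m; its moment is m·g·1.77 counterclockwise.
Στ = 0 ⇒ m × 10 × 1.77 = 417.5 ⇒ m = 417.5 / (10 × 1.77) = 23.6 kg.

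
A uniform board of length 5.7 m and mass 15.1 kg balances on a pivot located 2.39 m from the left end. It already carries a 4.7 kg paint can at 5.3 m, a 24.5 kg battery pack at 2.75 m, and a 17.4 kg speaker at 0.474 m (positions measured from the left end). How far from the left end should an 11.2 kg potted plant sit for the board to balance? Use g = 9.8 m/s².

Sum moments about the pivot (at 2.39 m from the left end) (the support reaction has zero arm there).
Beam weight: 15.1 × 9.8 = 148 N down at 2.85 m → arm 0.46 m, τ = 148 × 0.46 = 68.08 N·m clockwise.
Paint can: 4.7 × 9.8 = 46.06 N down at 5.3 m → arm 2.91 m, τ = 46.06 × 2.91 = 134 N·m clockwise.
Battery pack: 24.5 × 9.8 = 240.1 N down at 2.75 m → arm 0.36 m, τ = 240.1 × 0.36 = 86.44 N·m clockwise.
Speaker: 17.4 × 9.8 = 170.5 N down at 0.474 m → arm 1.916 m, τ = 170.5 × 1.916 = 326.7 N·m counterclockwise.
Net moment of existing loads = 38.18 N·m counterclockwise.
The potted plant weighs 11.2 × 9.8 = 109.8 N and must supply an equal clockwise moment, so its lever arm about the pivot is 38.18 / 109.8 = 0.348 m.
That puts it at 2.39 + 0.348 = 2.74 m from the left end.

x ≈ 2.74 m from the left end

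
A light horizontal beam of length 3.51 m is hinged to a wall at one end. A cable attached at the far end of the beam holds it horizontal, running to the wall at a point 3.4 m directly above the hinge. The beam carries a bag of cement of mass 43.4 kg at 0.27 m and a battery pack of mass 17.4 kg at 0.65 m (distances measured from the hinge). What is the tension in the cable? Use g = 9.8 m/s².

T ≈ 92.4 N

Take moments about the hinge.
Bag of cement: 43.4 × 9.8 = 425.3 N down at 0.27 m → arm 0.27 m, τ = 425.3 × 0.27 = 114.8 N·m clockwise.
Battery pack: 17.4 × 9.8 = 170.5 N down at 0.65 m → arm 0.65 m, τ = 170.5 × 0.65 = 110.8 N·m clockwise.
Total clockwise load moment = 225.6 N·m.
The cable tension T acts at 3.51 m; only its component perpendicular to the beam, T sinθ, produces torque. sinθ = h/√(h²+d²) = 3.4/√(3.4²+3.51²) = 0.6958.
For rotational equilibrium, T × 3.51 × 0.6958 = 225.6, so T = 225.6 / 2.442 = 92.4 N.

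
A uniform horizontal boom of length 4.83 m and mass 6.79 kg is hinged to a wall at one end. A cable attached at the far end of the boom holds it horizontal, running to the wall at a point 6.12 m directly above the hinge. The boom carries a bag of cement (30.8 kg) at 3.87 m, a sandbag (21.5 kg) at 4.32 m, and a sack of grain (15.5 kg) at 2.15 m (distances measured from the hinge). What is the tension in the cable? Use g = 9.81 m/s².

T ≈ 677 N

Taking torques about the hinge:
Beam weight: 6.79 × 9.81 = 66.61 N down at 2.415 m → arm 2.415 m, τ = 66.61 × 2.415 = 160.9 N·m clockwise.
Bag of cement: 30.8 × 9.81 = 302.1 N down at 3.87 m → arm 3.87 m, τ = 302.1 × 3.87 = 1169 N·m clockwise.
Sandbag: 21.5 × 9.81 = 210.9 N down at 4.32 m → arm 4.32 m, τ = 210.9 × 4.32 = 911.1 N·m clockwise.
Sack of grain: 15.5 × 9.81 = 152.1 N down at 2.15 m → arm 2.15 m, τ = 152.1 × 2.15 = 327 N·m clockwise.
Total clockwise load moment = 2568 N·m.
The cable tension T acts at 4.83 m; only its component perpendicular to the boom, T sinθ, produces torque. sinθ = h/√(h²+d²) = 6.12/√(6.12²+4.83²) = 0.785.
Στ = 0 ⇒ T × 4.83 × 0.785 = 2568 ⇒ T = 2568 / 3.792 = 677 N.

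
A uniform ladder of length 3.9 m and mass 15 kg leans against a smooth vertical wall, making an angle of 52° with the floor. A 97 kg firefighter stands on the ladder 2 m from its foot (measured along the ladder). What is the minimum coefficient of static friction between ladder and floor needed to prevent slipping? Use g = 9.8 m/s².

About the foot of the ladder:
Ladder weight 15×9.8 = 147 N acts at 1.95 m along the ladder; its horizontal arm is 1.95·cos52° = 1.201 m → τ = 176.5 N·m clockwise.
Firefighter: 97×9.8 = 950.6 N at 2 m → arm 1.231 m → τ = 1170 N·m clockwise.
Wall normal N acts horizontally at the top; its moment arm is the height L sinθ = 3.9·sin52° = 3.073 m, counterclockwise.
For rotational equilibrium, N × 3.073 = 1346, so N = 438 N.
ΣFx = 0 ⇒ f = N_wall = 438 N. ΣFy = 0 ⇒ N_floor = 1098 N.
μ_min = f / N_floor = 438 / 1098 = 0.399.

μ_min ≈ 0.399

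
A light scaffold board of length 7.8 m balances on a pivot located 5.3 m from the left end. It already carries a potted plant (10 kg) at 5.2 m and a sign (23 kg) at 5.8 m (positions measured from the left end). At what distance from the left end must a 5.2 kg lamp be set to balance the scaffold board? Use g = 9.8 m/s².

x ≈ 3.28 m from the left end

Sum moments about the pivot (at 5.3 m from the left end) (the support reaction has zero arm there).
Potted plant: 10 × 9.8 = 98 N down at 5.2 m → arm 0.1 m, τ = 98 × 0.1 = 9.8 N·m counterclockwise.
Sign: 23 × 9.8 = 225.4 N down at 5.8 m → arm 0.5 m, τ = 225.4 × 0.5 = 112.7 N·m clockwise.
Net moment of existing loads = 102.9 N·m clockwise.
The lamp weighs 5.2 × 9.8 = 50.96 N and must supply an equal counterclockwise moment, so its lever arm about the pivot is 102.9 / 50.96 = 2.02 m.
That puts it at 5.3 − 2.02 = 3.28 m from the left end.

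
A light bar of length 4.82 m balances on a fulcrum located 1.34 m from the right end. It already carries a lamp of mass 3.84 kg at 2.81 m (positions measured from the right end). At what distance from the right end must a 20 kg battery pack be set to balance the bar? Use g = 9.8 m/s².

x ≈ 1.06 m from the right end

Take moments about the fulcrum (at 1.34 m from the right end).
Lamp: 3.84 × 9.8 = 37.63 N down at 2.81 m → arm 1.47 m, τ = 37.63 × 1.47 = 55.32 N·m counterclockwise.
Net moment of existing loads = 55.32 N·m counterclockwise.
The battery pack weighs 20 × 9.8 = 196 N and must supply an equal clockwise moment, so its lever arm about the fulcrum is 55.32 / 196 = 0.282 m.
That puts it at 1.34 − 0.282 = 1.06 m from the right end.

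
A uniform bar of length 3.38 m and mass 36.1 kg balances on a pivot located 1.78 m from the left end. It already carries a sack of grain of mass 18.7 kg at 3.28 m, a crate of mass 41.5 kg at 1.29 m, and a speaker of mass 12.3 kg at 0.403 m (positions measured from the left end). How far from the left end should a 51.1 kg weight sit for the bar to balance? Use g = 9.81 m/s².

Taking torques about the pivot (at 1.78 m from the left end):
Beam weight: 36.1 × 9.81 = 354.1 N down at 1.69 m → arm 0.09 m, τ = 354.1 × 0.09 = 31.87 N·m counterclockwise.
Sack of grain: 18.7 × 9.81 = 183.4 N down at 3.28 m → arm 1.5 m, τ = 183.4 × 1.5 = 275.1 N·m clockwise.
Crate: 41.5 × 9.81 = 407.1 N down at 1.29 m → arm 0.49 m, τ = 407.1 × 0.49 = 199.5 N·m counterclockwise.
Speaker: 12.3 × 9.81 = 120.7 N down at 0.403 m → arm 1.377 m, τ = 120.7 × 1.377 = 166.2 N·m counterclockwise.
Net moment of existing loads = 122.5 N·m counterclockwise.
The weight weighs 51.1 × 9.81 = 501.3 N and must supply an equal clockwise moment, so its lever arm about the pivot is 122.5 / 501.3 = 0.244 m.
That puts it at 1.78 + 0.244 = 2.02 m from the left end.

x ≈ 2.02 m from the left end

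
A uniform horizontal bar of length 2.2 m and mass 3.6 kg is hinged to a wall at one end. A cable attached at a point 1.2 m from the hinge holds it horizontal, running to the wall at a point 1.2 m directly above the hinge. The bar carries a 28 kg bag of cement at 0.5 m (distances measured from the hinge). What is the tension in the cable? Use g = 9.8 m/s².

Choose the hinge as the axis so the unknown hinge reaction has zero arm there.
Beam weight: 3.6 × 9.8 = 35.28 N down at 1.1 m → arm 1.1 m, τ = 35.28 × 1.1 = 38.81 N·m clockwise.
Bag of cement: 28 × 9.8 = 274.4 N down at 0.5 m → arm 0.5 m, τ = 274.4 × 0.5 = 137.2 N·m clockwise.
Total clockwise load moment = 176 N·m.
The cable tension T acts at 1.2 m; only its component perpendicular to the bar, T sinθ, produces torque. sinθ = h/√(h²+d²) = 1.2/√(1.2²+1.2²) = 0.7071.
Στ = 0 ⇒ T × 1.2 × 0.7071 = 176 ⇒ T = 176 / 0.8485 = 207 N.

T ≈ 207 N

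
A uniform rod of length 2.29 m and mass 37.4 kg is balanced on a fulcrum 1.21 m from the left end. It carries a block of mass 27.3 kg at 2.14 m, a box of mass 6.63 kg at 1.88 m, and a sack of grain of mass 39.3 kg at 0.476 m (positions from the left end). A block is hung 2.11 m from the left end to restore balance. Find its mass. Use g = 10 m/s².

Choose the fulcrum (at 1.21 m from the left end) as the axis so the support reaction has zero arm there.
Beam weight: 37.4 × 10 = 374 N down at 1.145 m → arm 0.065 m, τ = 374 × 0.065 = 24.31 N·m counterclockwise.
Block: 27.3 × 10 = 273 N down at 2.14 m → arm 0.93 m, τ = 273 × 0.93 = 253.9 N·m clockwise.
Box: 6.63 × 10 = 66.3 N down at 1.88 m → arm 0.67 m, τ = 66.3 × 0.67 = 44.42 N·m clockwise.
Sack of grain: 39.3 × 10 = 393 N down at 0.476 m → arm 0.734 m, τ = 393 × 0.734 = 288.5 N·m counterclockwise.
Net moment of known loads = 14.49 N·m counterclockwise.
An unknown mass m at 2.11 m has arm 0.9 m; its moment is m·g·0.9 clockwise.
For rotational equilibrium, m × 10 × 0.9 = 14.49, so m = 14.49 / (10 × 0.9) = 1.61 kg.

m ≈ 1.61 kg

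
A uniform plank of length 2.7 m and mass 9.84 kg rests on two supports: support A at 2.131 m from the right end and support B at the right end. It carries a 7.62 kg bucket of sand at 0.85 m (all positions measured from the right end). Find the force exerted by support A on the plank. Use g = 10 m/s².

R_A ≈ 92.7 N

Taking torques about support B:
Beam weight: 9.84 × 10 = 98.4 N down at 1.35 m → arm 1.35 m, τ = 98.4 × 1.35 = 132.8 N·m counterclockwise.
Bucket of sand: 7.62 × 10 = 76.2 N down at 0.85 m → arm 0.85 m, τ = 76.2 × 0.85 = 64.77 N·m counterclockwise.
Net load moment about support B = 197.6 N·m counterclockwise.
Reaction R at support A is upward at 2.131 m, arm 2.131 m → moment R × 2.131 clockwise.
Στ = 0 ⇒ R × 2.131 = 197.6 ⇒ R = 92.7 N.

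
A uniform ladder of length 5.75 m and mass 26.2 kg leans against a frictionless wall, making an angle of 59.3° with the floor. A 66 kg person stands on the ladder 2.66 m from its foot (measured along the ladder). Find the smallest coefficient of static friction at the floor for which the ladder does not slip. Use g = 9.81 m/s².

μ_min ≈ 0.281

Take moments about the foot of the ladder.
Ladder weight 26.2×9.81 = 257 N acts at 2.875 m along the ladder; its horizontal arm is 2.875·cos59.3° = 1.468 m → τ = 377.3 N·m clockwise.
Person: 66×9.81 = 647.5 N at 2.66 m → arm 1.358 m → τ = 879.3 N·m clockwise.
Wall normal N acts horizontally at the top; its moment arm is the height L sinθ = 5.75·sin59.3° = 4.944 m, counterclockwise.
Setting net torque to zero: N × 4.944 = 1257 → N = 254.2 N.
ΣFx = 0 ⇒ f = N_wall = 254.2 N. ΣFy = 0 ⇒ N_floor = 904.5 N.
μ_min = f / N_floor = 254.2 / 904.5 = 0.281.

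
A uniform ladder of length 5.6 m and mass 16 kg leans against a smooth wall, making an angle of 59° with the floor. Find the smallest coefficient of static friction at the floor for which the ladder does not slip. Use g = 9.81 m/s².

Sum moments about the foot of the ladder (the floor normal and friction both act there and drop out).
Ladder weight 16×9.81 = 157 N acts at 2.8 m along the ladder; its horizontal arm is 2.8·cos59° = 1.442 m → τ = 226.4 N·m clockwise.
Wall normal N acts horizontally at the top; its moment arm is the height L sinθ = 5.6·sin59° = 4.8 m, counterclockwise.
Balancing moments: N × 4.8 = 226.4, giving N = 47.17 N.
ΣFx = 0 ⇒ f = N_wall = 47.17 N. ΣFy = 0 ⇒ N_floor = 157 N.
μ_min = f / N_floor = 47.17 / 157 = 0.3.

μ_min ≈ 0.3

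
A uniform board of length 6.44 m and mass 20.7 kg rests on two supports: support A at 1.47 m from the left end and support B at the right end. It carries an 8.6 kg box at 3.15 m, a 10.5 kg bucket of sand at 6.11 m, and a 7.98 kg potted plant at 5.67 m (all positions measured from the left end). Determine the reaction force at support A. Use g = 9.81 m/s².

Take moments about support B.
Beam weight: 20.7 × 9.81 = 203.1 N down at 3.22 m → arm 3.22 m, τ = 203.1 × 3.22 = 654 N·m counterclockwise.
Box: 8.6 × 9.81 = 84.37 N down at 3.15 m → arm 3.29 m, τ = 84.37 × 3.29 = 277.6 N·m counterclockwise.
Bucket of sand: 10.5 × 9.81 = 103 N down at 6.11 m → arm 0.33 m, τ = 103 × 0.33 = 33.99 N·m counterclockwise.
Potted plant: 7.98 × 9.81 = 78.28 N down at 5.67 m → arm 0.77 m, τ = 78.28 × 0.77 = 60.28 N·m counterclockwise.
Net load moment about support B = 1026 N·m counterclockwise.
Reaction R at support A is upward at 1.47 m, arm 4.97 m → moment R × 4.97 clockwise.
Setting net torque to zero: R × 4.97 = 1026 → R = 206 N.

R_A ≈ 206 N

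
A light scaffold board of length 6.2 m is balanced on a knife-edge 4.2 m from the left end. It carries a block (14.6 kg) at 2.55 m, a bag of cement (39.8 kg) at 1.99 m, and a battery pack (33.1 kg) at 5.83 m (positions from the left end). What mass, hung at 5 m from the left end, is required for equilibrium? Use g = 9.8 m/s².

m ≈ 72.6 kg

Take moments about the knife-edge (at 4.2 m from the left end).
Block: 14.6 × 9.8 = 143.1 N down at 2.55 m → arm 1.65 m, τ = 143.1 × 1.65 = 236.1 N·m counterclockwise.
Bag of cement: 39.8 × 9.8 = 390 N down at 1.99 m → arm 2.21 m, τ = 390 × 2.21 = 861.9 N·m counterclockwise.
Battery pack: 33.1 × 9.8 = 324.4 N down at 5.83 m → arm 1.63 m, τ = 324.4 × 1.63 = 528.8 N·m clockwise.
Net moment of known loads = 569.2 N·m counterclockwise.
An unknown mass m at 5 m has arm 0.8 m; its moment is m·g·0.8 clockwise.
Στ = 0 ⇒ m × 9.8 × 0.8 = 569.2 ⇒ m = 569.2 / (9.8 × 0.8) = 72.6 kg.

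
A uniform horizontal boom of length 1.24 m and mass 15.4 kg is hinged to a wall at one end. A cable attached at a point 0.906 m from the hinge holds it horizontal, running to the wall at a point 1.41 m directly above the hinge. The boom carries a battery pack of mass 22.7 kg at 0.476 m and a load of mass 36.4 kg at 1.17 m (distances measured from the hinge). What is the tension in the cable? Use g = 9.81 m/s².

Sum moments about the hinge (the unknown hinge reaction has zero arm there).
Beam weight: 15.4 × 9.81 = 151.1 N down at 0.62 m → arm 0.62 m, τ = 151.1 × 0.62 = 93.68 N·m clockwise.
Battery pack: 22.7 × 9.81 = 222.7 N down at 0.476 m → arm 0.476 m, τ = 222.7 × 0.476 = 106 N·m clockwise.
Load: 36.4 × 9.81 = 357.1 N down at 1.17 m → arm 1.17 m, τ = 357.1 × 1.17 = 417.8 N·m clockwise.
Total clockwise load moment = 617.5 N·m.
The cable tension T acts at 0.906 m; only its component perpendicular to the boom, T sinθ, produces torque. sinθ = h/√(h²+d²) = 1.41/√(1.41²+0.906²) = 0.8413.
Setting net torque to zero: T × 0.906 × 0.8413 = 617.5 → T = 617.5 / 0.7622 = 810 N.

T ≈ 810 N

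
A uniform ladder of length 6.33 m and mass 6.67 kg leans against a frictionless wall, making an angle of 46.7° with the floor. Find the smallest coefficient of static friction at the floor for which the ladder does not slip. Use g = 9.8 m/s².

Take moments about the foot of the ladder.
Ladder weight 6.67×9.8 = 65.37 N acts at 3.165 m along the ladder; its horizontal arm is 3.165·cos46.7° = 2.171 m → τ = 141.9 N·m clockwise.
Wall normal N acts horizontally at the top; its moment arm is the height L sinθ = 6.33·sin46.7° = 4.607 m, counterclockwise.
Setting net torque to zero: N × 4.607 = 141.9 → N = 30.8 N.
ΣFx = 0 ⇒ f = N_wall = 30.8 N. ΣFy = 0 ⇒ N_floor = 65.37 N.
μ_min = f / N_floor = 30.8 / 65.37 = 0.471.

μ_min ≈ 0.471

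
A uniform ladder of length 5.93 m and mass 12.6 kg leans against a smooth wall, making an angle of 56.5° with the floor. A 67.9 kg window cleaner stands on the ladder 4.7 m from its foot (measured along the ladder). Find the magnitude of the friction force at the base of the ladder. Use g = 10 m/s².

f ≈ 398 N

Choose the foot of the ladder as the axis so the floor normal and friction both act there and drop out.
Ladder weight 12.6×10 = 126 N acts at 2.965 m along the ladder; its horizontal arm is 2.965·cos56.5° = 1.636 m → τ = 206.1 N·m clockwise.
Window cleaner: 67.9×10 = 679 N at 4.7 m → arm 2.594 m → τ = 1761 N·m clockwise.
Wall normal N acts horizontally at the top; its moment arm is the height L sinθ = 5.93·sin56.5° = 4.945 m, counterclockwise.
Στ = 0 ⇒ N × 4.945 = 1967 ⇒ N = 398 N.
ΣFx = 0: friction at the foot balances the wall's push, so f = N_wall = 398 N.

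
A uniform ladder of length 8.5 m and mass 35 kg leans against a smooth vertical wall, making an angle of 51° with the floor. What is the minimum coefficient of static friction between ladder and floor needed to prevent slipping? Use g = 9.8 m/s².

Sum moments about the foot of the ladder (the floor normal and friction both act there and drop out).
Ladder weight 35×9.8 = 343 N acts at 4.25 m along the ladder; its horizontal arm is 4.25·cos51° = 2.675 m → τ = 917.5 N·m clockwise.
Wall normal N acts horizontally at the top; its moment arm is the height L sinθ = 8.5·sin51° = 6.606 m, counterclockwise.
Balancing moments: N × 6.606 = 917.5, giving N = 138.9 N.
ΣFx = 0 ⇒ f = N_wall = 138.9 N. ΣFy = 0 ⇒ N_floor = 343 N.
μ_min = f / N_floor = 138.9 / 343 = 0.405.

μ_min ≈ 0.405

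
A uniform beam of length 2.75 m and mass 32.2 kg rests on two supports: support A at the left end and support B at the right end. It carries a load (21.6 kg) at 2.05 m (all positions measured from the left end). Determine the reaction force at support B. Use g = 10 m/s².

Sum moments about support A (its reaction then has zero moment arm).
Beam weight: 32.2 × 10 = 322 N down at 1.375 m → arm 1.375 m, τ = 322 × 1.375 = 442.8 N·m clockwise.
Load: 21.6 × 10 = 216 N down at 2.05 m → arm 2.05 m, τ = 216 × 2.05 = 442.8 N·m clockwise.
Net load moment about support A = 885.6 N·m clockwise.
Reaction R at support B is upward at 2.75 m, arm 2.75 m → moment R × 2.75 counterclockwise.
Balancing moments: R × 2.75 = 885.6, giving R = 322 N.

R_B ≈ 322 N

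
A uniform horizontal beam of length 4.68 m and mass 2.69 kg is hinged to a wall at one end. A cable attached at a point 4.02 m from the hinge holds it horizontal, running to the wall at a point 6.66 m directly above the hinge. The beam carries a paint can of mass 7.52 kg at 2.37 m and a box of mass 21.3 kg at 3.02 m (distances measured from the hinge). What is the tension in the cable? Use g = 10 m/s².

Sum moments about the hinge (the unknown hinge reaction has zero arm there).
Beam weight: 2.69 × 10 = 26.9 N down at 2.34 m → arm 2.34 m, τ = 26.9 × 2.34 = 62.95 N·m clockwise.
Paint can: 7.52 × 10 = 75.2 N down at 2.37 m → arm 2.37 m, τ = 75.2 × 2.37 = 178.2 N·m clockwise.
Box: 21.3 × 10 = 213 N down at 3.02 m → arm 3.02 m, τ = 213 × 3.02 = 643.3 N·m clockwise.
Total clockwise load moment = 884.4 N·m.
The cable tension T acts at 4.02 m; only its component perpendicular to the beam, T sinθ, produces torque. sinθ = h/√(h²+d²) = 6.66/√(6.66²+4.02²) = 0.8561.
Στ = 0 ⇒ T × 4.02 × 0.8561 = 884.4 ⇒ T = 884.4 / 3.442 = 257 N.

T ≈ 257 N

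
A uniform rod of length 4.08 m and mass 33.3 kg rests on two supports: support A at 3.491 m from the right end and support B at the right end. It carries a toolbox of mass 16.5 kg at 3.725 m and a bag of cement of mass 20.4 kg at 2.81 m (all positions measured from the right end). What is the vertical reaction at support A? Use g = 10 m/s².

R_A ≈ 535 N

Choose support B as the axis so its reaction then has zero moment arm.
Beam weight: 33.3 × 10 = 333 N down at 2.04 m → arm 2.04 m, τ = 333 × 2.04 = 679.3 N·m counterclockwise.
Toolbox: 16.5 × 10 = 165 N down at 3.725 m → arm 3.725 m, τ = 165 × 3.725 = 614.6 N·m counterclockwise.
Bag of cement: 20.4 × 10 = 204 N down at 2.81 m → arm 2.81 m, τ = 204 × 2.81 = 573.2 N·m counterclockwise.
Net load moment about support B = 1867 N·m counterclockwise.
Reaction R at support A is upward at 3.491 m, arm 3.491 m → moment R × 3.491 clockwise.
Balancing moments: R × 3.491 = 1867, giving R = 535 N.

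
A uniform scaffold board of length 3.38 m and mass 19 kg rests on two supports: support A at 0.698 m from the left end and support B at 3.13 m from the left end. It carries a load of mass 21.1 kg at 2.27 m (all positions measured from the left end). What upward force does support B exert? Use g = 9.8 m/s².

R_B ≈ 210 N

Taking torques about support A:
Beam weight: 19 × 9.8 = 186.2 N down at 1.69 m → arm 0.992 m, τ = 186.2 × 0.992 = 184.7 N·m clockwise.
Load: 21.1 × 9.8 = 206.8 N down at 2.27 m → arm 1.572 m, τ = 206.8 × 1.572 = 325.1 N·m clockwise.
Net load moment about support A = 509.8 N·m clockwise.
Reaction R at support B is upward at 3.13 m, arm 2.432 m → moment R × 2.432 counterclockwise.
Setting net torque to zero: R × 2.432 = 509.8 → R = 210 N.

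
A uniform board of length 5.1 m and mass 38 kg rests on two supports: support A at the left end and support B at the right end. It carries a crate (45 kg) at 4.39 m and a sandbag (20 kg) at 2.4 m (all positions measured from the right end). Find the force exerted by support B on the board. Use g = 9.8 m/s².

Take moments about support A.
Beam weight: 38 × 9.8 = 372.4 N down at 2.55 m → arm 2.55 m, τ = 372.4 × 2.55 = 949.6 N·m clockwise.
Crate: 45 × 9.8 = 441 N down at 4.39 m → arm 0.71 m, τ = 441 × 0.71 = 313.1 N·m clockwise.
Sandbag: 20 × 9.8 = 196 N down at 2.4 m → arm 2.7 m, τ = 196 × 2.7 = 529.2 N·m clockwise.
Net load moment about support A = 1792 N·m clockwise.
Reaction R at support B is upward at 0 m, arm 5.1 m → moment R × 5.1 counterclockwise.
For rotational equilibrium, R × 5.1 = 1792, so R = 351 N.

R_B ≈ 351 N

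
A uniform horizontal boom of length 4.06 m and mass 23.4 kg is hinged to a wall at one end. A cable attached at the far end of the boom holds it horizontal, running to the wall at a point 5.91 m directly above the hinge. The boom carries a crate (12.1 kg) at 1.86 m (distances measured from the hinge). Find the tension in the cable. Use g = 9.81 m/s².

T ≈ 205 N

Choose the hinge as the axis so the unknown hinge reaction has zero arm there.
Beam weight: 23.4 × 9.81 = 229.6 N down at 2.03 m → arm 2.03 m, τ = 229.6 × 2.03 = 466.1 N·m clockwise.
Crate: 12.1 × 9.81 = 118.7 N down at 1.86 m → arm 1.86 m, τ = 118.7 × 1.86 = 220.8 N·m clockwise.
Total clockwise load moment = 686.9 N·m.
The cable tension T acts at 4.06 m; only its component perpendicular to the boom, T sinθ, produces torque. sinθ = h/√(h²+d²) = 5.91/√(5.91²+4.06²) = 0.8242.
Balancing moments: T × 4.06 × 0.8242 = 686.9, giving T = 686.9 / 3.346 = 205 N.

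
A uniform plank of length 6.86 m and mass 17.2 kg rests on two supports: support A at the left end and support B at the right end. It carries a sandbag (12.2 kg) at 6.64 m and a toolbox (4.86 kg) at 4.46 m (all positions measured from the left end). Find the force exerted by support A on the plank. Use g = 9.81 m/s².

Choose support B as the axis so its reaction then has zero moment arm.
Beam weight: 17.2 × 9.81 = 168.7 N down at 3.43 m → arm 3.43 m, τ = 168.7 × 3.43 = 578.6 N·m counterclockwise.
Sandbag: 12.2 × 9.81 = 119.7 N down at 6.64 m → arm 0.22 m, τ = 119.7 × 0.22 = 26.33 N·m counterclockwise.
Toolbox: 4.86 × 9.81 = 47.68 N down at 4.46 m → arm 2.4 m, τ = 47.68 × 2.4 = 114.4 N·m counterclockwise.
Net load moment about support B = 719.3 N·m counterclockwise.
Reaction R at support A is upward at 0 m, arm 6.86 m → moment R × 6.86 clockwise.
For rotational equilibrium, R × 6.86 = 719.3, so R = 105 N.

R_A ≈ 105 N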